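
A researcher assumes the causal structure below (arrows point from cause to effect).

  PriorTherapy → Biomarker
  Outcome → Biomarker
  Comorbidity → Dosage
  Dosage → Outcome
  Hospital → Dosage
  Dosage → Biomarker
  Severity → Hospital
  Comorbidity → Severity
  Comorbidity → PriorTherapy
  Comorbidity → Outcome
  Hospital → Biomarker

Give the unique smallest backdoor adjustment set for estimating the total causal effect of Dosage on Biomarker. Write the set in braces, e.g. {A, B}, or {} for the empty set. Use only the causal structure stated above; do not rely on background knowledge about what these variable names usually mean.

{Comorbidity, Hospital}

Variables eligible for adjustment (non-descendants of Dosage, excluding Dosage and Biomarker): {Comorbidity, Hospital, PriorTherapy, Severity}.
Backdoor paths from Dosage to Biomarker:
  P1: Dosage <- Comorbidity -> Severity -> Hospital -> Biomarker
  P2: Dosage <- Comorbidity -> Outcome -> Biomarker
  P3: Dosage <- Comorbidity -> PriorTherapy -> Biomarker
  P4: Dosage <- Hospital <- Severity <- Comorbidity -> Outcome -> Biomarker
  P5: Dosage <- Hospital <- Severity <- Comorbidity -> PriorTherapy -> Biomarker
  P6: Dosage <- Hospital -> Biomarker
The empty set is not sufficient: P1 (Dosage <- Comorbidity -> Severity -> Hospital -> Biomarker) has no collider blocking it and no conditioned non-collider, so it is open.
Try {Comorbidity, Hospital}:
  P1: blocked at fork node Comorbidity ∈ conditioning set.
  P2: blocked at fork node Comorbidity ∈ conditioning set.
  P3: blocked at fork node Comorbidity ∈ conditioning set.
  P4: blocked at chain node Hospital ∈ conditioning set.
  P5: blocked at chain node Hospital ∈ conditioning set.
  P6: blocked at fork node Hospital ∈ conditioning set.
{Comorbidity, Hospital} contains no descendant of Dosage and blocks every backdoor path.
Every element of {Comorbidity, Hospital} is needed (dropping Comorbidity leaves P2 open; dropping Hospital leaves P6 open), so no proper subset is valid.
Among all size-2 subsets of the eligible variables, only {Comorbidity, Hospital} blocks every backdoor path, so it is the unique smallest valid adjustment set.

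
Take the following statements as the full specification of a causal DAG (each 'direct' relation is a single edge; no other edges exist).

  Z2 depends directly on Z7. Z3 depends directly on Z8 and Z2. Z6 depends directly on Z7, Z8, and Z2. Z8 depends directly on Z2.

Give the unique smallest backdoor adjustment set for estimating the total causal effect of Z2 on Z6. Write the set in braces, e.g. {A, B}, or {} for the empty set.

{Z7}

Variables eligible for adjustment (non-descendants of Z2, excluding Z2 and Z6): {Z7}.
Backdoor paths from Z2 to Z6:
  P1: Z2 <- Z7 -> Z6
The empty set is not sufficient: P1 (Z2 <- Z7 -> Z6) has no collider blocking it and no conditioned non-collider, so it is open.
Try {Z7}:
  P1: blocked at fork node Z7 ∈ conditioning set.
{Z7} contains no descendant of Z2 and blocks every backdoor path.
{Z7} is the unique smallest valid adjustment set.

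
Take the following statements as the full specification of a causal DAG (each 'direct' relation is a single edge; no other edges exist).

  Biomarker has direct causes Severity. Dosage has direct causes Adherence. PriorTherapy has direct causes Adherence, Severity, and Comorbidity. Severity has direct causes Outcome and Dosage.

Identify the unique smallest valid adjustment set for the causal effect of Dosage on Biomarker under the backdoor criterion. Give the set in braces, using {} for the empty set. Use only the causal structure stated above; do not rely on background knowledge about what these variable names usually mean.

{}

Variables eligible for adjustment (non-descendants of Dosage, excluding Dosage and Biomarker): {Adherence, Comorbidity, Outcome}.
Backdoor paths from Dosage to Biomarker:
  P1: Dosage <- Adherence -> PriorTherapy <- Severity -> Biomarker
Each backdoor path contains an unconditioned collider, so every path is already blocked with the empty conditioning set:
  P1: blocked at collider PriorTherapy (neither it nor any descendant is in the conditioning set).
The empty set is therefore the unique smallest valid set.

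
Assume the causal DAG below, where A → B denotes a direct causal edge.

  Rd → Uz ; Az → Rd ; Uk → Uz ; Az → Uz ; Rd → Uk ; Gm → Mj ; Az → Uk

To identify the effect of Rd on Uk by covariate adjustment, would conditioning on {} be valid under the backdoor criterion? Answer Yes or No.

No

Backdoor paths from Rd to Uk (paths whose first edge points into Rd):
  P1: Rd <- Az -> Uk
  P2: Rd <- Az -> Uz <- Uk
Condition 1 (no descendant of Rd in the set): holds — descendants of Rd are {Uk, Uz}; none are in {}.
Condition 2 (every backdoor path blocked by {}):
  P1: open — no interior node is in the conditioning set.
  P2: blocked at collider Uz (neither it nor any descendant is in the conditioning set).
{} does not satisfy the backdoor criterion.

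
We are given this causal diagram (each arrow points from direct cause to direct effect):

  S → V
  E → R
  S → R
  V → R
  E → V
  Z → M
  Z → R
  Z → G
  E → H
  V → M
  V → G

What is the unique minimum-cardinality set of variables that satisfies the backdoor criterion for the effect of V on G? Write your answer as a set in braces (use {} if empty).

Variables eligible for adjustment (non-descendants of V, excluding V and G): {E, H, S, Z}.
Backdoor paths from V to G:
  P1: V <- S -> R <- Z -> G
  P2: V <- E -> R <- Z -> G
Each backdoor path contains an unconditioned collider, so every path is already blocked with the empty conditioning set:
  P1: blocked at collider R (neither it nor any descendant is in the conditioning set).
  P2: blocked at collider R (neither it nor any descendant is in the conditioning set).
The empty set is therefore the unique smallest valid set.

{}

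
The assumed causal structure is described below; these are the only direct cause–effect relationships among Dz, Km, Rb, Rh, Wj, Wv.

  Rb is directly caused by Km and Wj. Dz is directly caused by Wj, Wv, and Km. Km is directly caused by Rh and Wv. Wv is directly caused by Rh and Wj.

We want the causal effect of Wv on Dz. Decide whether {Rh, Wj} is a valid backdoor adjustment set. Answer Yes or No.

Yes

Backdoor paths from Wv to Dz (paths whose first edge points into Wv):
  P1: Wv <- Rh -> Km -> Dz
  P2: Wv <- Rh -> Km -> Rb <- Wj -> Dz
  P3: Wv <- Wj -> Dz
  P4: Wv <- Wj -> Rb <- Km -> Dz
Condition 1 (no descendant of Wv in the set): holds — descendants of Wv are {Dz, Km, Rb}; none are in {Rh, Wj}.
Condition 2 (every backdoor path blocked by {Rh, Wj}):
  P1: blocked at fork node Rh ∈ conditioning set.
  P2: blocked at fork node Rh ∈ conditioning set.
  P3: blocked at fork node Wj ∈ conditioning set.
  P4: blocked at fork node Wj ∈ conditioning set.
{Rh, Wj} satisfies the backdoor criterion.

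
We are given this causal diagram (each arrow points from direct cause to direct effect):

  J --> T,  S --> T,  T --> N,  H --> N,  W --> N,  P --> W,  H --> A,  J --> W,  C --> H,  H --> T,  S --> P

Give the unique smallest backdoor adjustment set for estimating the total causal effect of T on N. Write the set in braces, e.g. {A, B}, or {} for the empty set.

{H, W}

Variables eligible for adjustment (non-descendants of T, excluding T and N): {A, C, H, J, P, S, W}.
Backdoor paths from T to N:
  P1: T <- S -> P -> W -> N
  P2: T <- H -> N
  P3: T <- J -> W -> N
The empty set is not sufficient: P1 (T <- S -> P -> W -> N) has no collider blocking it and no conditioned non-collider, so it is open.
Try {H, W}:
  P1: blocked at chain node W ∈ conditioning set.
  P2: blocked at fork node H ∈ conditioning set.
  P3: blocked at chain node W ∈ conditioning set.
{H, W} contains no descendant of T and blocks every backdoor path.
Every element of {H, W} is needed (dropping H leaves P2 open; dropping W leaves P1 open), so no proper subset is valid.
Among all size-2 subsets of the eligible variables, only {H, W} blocks every backdoor path, so it is the unique smallest valid adjustment set.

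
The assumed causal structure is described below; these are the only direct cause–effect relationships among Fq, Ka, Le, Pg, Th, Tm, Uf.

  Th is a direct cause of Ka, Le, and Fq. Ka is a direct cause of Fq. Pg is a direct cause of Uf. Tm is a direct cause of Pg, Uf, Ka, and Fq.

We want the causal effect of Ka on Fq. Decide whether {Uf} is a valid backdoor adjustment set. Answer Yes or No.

Backdoor paths from Ka to Fq (paths whose first edge points into Ka):
  P1: Ka <- Th -> Fq
  P2: Ka <- Tm -> Fq
Condition 1 (no descendant of Ka in the set): holds — descendants of Ka are {Fq}; none are in {Uf}.
Condition 2 (every backdoor path blocked by {Uf}):
  P1: open — no interior node is in the conditioning set.
  P2: open — no interior node is in the conditioning set.
{Uf} does not satisfy the backdoor criterion.

No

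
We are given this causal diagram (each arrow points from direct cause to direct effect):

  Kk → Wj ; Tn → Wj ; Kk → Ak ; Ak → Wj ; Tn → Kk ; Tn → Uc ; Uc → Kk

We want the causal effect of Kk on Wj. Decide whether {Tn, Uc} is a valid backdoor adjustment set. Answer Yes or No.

Yes

Backdoor paths from Kk to Wj (paths whose first edge points into Kk):
  P1: Kk <- Tn -> Wj
  P2: Kk <- Uc <- Tn -> Wj
Condition 1 (no descendant of Kk in the set): holds — descendants of Kk are {Ak, Wj}; none are in {Tn, Uc}.
Condition 2 (every backdoor path blocked by {Tn, Uc}):
  P1: blocked at fork node Tn ∈ conditioning set.
  P2: blocked at chain node Uc ∈ conditioning set.
{Tn, Uc} satisfies the backdoor criterion.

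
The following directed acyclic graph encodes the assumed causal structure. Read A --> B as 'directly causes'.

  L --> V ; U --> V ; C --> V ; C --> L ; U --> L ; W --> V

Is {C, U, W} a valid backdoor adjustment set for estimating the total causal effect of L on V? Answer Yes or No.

Backdoor paths from L to V (paths whose first edge points into L):
  P1: L <- C -> V
  P2: L <- U -> V
Condition 1 (no descendant of L in the set): holds — descendants of L are {V}; none are in {C, U, W}.
Condition 2 (every backdoor path blocked by {C, U, W}):
  P1: blocked at fork node C ∈ conditioning set.
  P2: blocked at fork node U ∈ conditioning set.
{C, U, W} satisfies the backdoor criterion.

Yes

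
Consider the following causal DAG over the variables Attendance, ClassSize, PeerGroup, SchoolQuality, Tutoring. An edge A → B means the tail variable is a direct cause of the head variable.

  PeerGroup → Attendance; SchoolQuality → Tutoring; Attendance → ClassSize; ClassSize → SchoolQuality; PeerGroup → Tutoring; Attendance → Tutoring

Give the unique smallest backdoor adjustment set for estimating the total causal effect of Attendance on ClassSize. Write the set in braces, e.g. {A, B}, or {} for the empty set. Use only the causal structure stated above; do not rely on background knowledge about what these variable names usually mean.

Variables eligible for adjustment (non-descendants of Attendance, excluding Attendance and ClassSize): {PeerGroup}.
Backdoor paths from Attendance to ClassSize:
  P1: Attendance <- PeerGroup -> Tutoring <- SchoolQuality <- ClassSize
Each backdoor path contains an unconditioned collider, so every path is already blocked with the empty conditioning set:
  P1: blocked at collider Tutoring (neither it nor any descendant is in the conditioning set).
The empty set is therefore the unique smallest valid set.

{}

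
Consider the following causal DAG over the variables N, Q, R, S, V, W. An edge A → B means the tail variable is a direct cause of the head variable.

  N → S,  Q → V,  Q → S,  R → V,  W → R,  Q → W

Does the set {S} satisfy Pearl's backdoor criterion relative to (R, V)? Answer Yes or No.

No

Backdoor paths from R to V (paths whose first edge points into R):
  P1: R <- W <- Q -> V
Condition 1 (no descendant of R in the set): holds — descendants of R are {V}; none are in {S}.
Condition 2 (every backdoor path blocked by {S}):
  P1: open — no interior node is in the conditioning set.
{S} does not satisfy the backdoor criterion.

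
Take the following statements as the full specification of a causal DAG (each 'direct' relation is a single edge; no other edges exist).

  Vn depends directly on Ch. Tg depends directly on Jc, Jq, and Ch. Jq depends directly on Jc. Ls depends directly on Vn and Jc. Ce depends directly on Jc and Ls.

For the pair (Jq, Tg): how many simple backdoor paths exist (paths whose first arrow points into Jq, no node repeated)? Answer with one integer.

3

A backdoor path from Jq to Tg is any simple undirected path whose first edge points into Jq (i.e. leaves Jq via a parent).
Parents of Jq: {Jc}.
Enumerating:
  P1: Jq <- Jc -> Tg
  P2: Jq <- Jc -> Ls <- Vn <- Ch -> Tg
  P3: Jq <- Jc -> Ce <- Ls <- Vn <- Ch -> Tg
That exhausts the simple backdoor paths. Count: 3.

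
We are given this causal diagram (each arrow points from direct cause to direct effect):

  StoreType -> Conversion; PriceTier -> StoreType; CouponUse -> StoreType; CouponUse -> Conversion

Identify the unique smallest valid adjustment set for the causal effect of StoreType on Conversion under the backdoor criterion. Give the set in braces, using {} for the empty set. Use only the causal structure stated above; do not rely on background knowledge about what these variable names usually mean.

Variables eligible for adjustment (non-descendants of StoreType, excluding StoreType and Conversion): {CouponUse, PriceTier}.
Backdoor paths from StoreType to Conversion:
  P1: StoreType <- CouponUse -> Conversion
The empty set is not sufficient: P1 (StoreType <- CouponUse -> Conversion) has no collider blocking it and no conditioned non-collider, so it is open.
Try {CouponUse}:
  P1: blocked at fork node CouponUse ∈ conditioning set.
{CouponUse} contains no descendant of StoreType and blocks every backdoor path.
No other singleton works — e.g. {PriceTier} leaves P1 open — so {CouponUse} is the unique smallest valid adjustment set.

{CouponUse}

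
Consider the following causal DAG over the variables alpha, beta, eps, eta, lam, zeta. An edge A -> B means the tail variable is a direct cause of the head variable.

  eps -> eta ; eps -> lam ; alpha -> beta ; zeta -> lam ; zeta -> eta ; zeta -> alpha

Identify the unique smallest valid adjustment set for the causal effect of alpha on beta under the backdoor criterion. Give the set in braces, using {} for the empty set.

Variables eligible for adjustment (non-descendants of alpha, excluding alpha and beta): {eps, eta, lam, zeta}.
Backdoor paths from alpha to beta:
  (none)
With no backdoor paths the empty set already satisfies the criterion, and it is trivially minimal.

{}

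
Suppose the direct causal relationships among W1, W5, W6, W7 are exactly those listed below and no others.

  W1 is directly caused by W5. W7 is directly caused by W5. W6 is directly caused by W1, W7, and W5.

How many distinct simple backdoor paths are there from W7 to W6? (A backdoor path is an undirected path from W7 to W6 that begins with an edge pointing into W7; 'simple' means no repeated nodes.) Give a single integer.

A backdoor path from W7 to W6 is any simple undirected path whose first edge points into W7 (i.e. leaves W7 via a parent).
Parents of W7: {W5}.
Enumerating:
  P1: W7 <- W5 -> W1 -> W6
  P2: W7 <- W5 -> W6
That exhausts the simple backdoor paths. Count: 2.

2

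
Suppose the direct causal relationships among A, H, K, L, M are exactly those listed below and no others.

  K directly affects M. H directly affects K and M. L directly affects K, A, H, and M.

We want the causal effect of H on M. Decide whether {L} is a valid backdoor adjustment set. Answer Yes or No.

Yes

Backdoor paths from H to M (paths whose first edge points into H):
  P1: H <- L -> K -> M
  P2: H <- L -> M
Condition 1 (no descendant of H in the set): holds — descendants of H are {K, M}; none are in {L}.
Condition 2 (every backdoor path blocked by {L}):
  P1: blocked at fork node L ∈ conditioning set.
  P2: blocked at fork node L ∈ conditioning set.
{L} satisfies the backdoor criterion.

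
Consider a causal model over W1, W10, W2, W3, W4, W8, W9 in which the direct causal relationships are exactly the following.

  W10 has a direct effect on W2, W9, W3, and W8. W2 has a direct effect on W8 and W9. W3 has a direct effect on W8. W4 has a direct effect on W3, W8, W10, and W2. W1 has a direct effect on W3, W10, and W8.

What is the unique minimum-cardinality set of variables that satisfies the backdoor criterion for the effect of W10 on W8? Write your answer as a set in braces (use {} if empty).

Variables eligible for adjustment (non-descendants of W10, excluding W10 and W8): {W1, W4}.
Backdoor paths from W10 to W8:
  P1: W10 <- W4 -> W2 -> W8
  P2: W10 <- W4 -> W3 <- W1 -> W8
  P3: W10 <- W4 -> W3 -> W8
  P4: W10 <- W4 -> W8
  P5: W10 <- W1 -> W3 <- W4 -> W2 -> W8
  P6: W10 <- W1 -> W3 <- W4 -> W8
  P7: W10 <- W1 -> W3 -> W8
  P8: W10 <- W1 -> W8
The empty set is not sufficient: P1 (W10 <- W4 -> W2 -> W8) has no collider blocking it and no conditioned non-collider, so it is open.
Try {W1, W4}:
  P1: blocked at fork node W4 ∈ conditioning set.
  P2: blocked at fork node W4 ∈ conditioning set.
  P3: blocked at fork node W4 ∈ conditioning set.
  P4: blocked at fork node W4 ∈ conditioning set.
  P5: blocked at fork node W1 ∈ conditioning set.
  P6: blocked at fork node W1 ∈ conditioning set.
  P7: blocked at fork node W1 ∈ conditioning set.
  P8: blocked at fork node W1 ∈ conditioning set.
{W1, W4} contains no descendant of W10 and blocks every backdoor path.
Every element of {W1, W4} is needed (dropping W1 leaves P7 open; dropping W4 leaves P1 open), so no proper subset is valid.
Among all size-2 subsets of the eligible variables, only {W1, W4} blocks every backdoor path, so it is the unique smallest valid adjustment set.

{W1, W4}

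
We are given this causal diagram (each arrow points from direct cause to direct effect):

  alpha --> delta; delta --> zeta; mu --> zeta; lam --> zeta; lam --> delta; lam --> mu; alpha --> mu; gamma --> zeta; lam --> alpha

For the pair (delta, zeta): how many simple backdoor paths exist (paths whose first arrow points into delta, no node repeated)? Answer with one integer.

7

A backdoor path from delta to zeta is any simple undirected path whose first edge points into delta (i.e. leaves delta via a parent).
Parents of delta: {alpha, lam}.
Enumerating:
  P1: delta <- lam -> alpha -> mu -> zeta
  P2: delta <- lam -> mu -> zeta
  P3: delta <- lam -> zeta
  P4: delta <- alpha <- lam -> mu -> zeta
  P5: delta <- alpha <- lam -> zeta
  P6: delta <- alpha -> mu <- lam -> zeta
  P7: delta <- alpha -> mu -> zeta
That exhausts the simple backdoor paths. Count: 7.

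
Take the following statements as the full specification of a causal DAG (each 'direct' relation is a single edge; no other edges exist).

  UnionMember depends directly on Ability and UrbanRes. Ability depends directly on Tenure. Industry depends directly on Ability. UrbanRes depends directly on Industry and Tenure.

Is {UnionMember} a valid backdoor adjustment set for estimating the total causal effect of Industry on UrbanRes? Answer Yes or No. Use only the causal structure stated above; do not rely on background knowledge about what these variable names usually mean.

Backdoor paths from Industry to UrbanRes (paths whose first edge points into Industry):
  P1: Industry <- Ability <- Tenure -> UrbanRes
  P2: Industry <- Ability -> UnionMember <- UrbanRes
Condition 1 (no descendant of Industry in the set): FAILS — UnionMember is a descendant of Industry.
Condition 2 (every backdoor path blocked by {UnionMember}):
  P1: open — no interior node is in the conditioning set.
  P2: open — collider(s) UnionMember are conditioned on (or have a conditioned descendant) and no non-collider on the path is in the set.
{UnionMember} does not satisfy the backdoor criterion.

No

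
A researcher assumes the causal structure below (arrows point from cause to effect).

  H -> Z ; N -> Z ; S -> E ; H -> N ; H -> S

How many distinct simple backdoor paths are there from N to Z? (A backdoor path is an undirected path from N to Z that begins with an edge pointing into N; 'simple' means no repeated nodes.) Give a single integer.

1

A backdoor path from N to Z is any simple undirected path whose first edge points into N (i.e. leaves N via a parent).
Parents of N: {H}.
Enumerating:
  P1: N <- H -> Z
That exhausts the simple backdoor paths. Count: 1.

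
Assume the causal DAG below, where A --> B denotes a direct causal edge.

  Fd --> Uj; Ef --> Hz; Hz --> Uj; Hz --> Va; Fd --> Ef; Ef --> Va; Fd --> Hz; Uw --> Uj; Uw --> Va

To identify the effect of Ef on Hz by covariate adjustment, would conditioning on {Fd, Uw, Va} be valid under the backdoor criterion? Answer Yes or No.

Backdoor paths from Ef to Hz (paths whose first edge points into Ef):
  P1: Ef <- Fd -> Hz
  P2: Ef <- Fd -> Uj <- Uw -> Va <- Hz
  P3: Ef <- Fd -> Uj <- Hz
Condition 1 (no descendant of Ef in the set): FAILS — Va is a descendant of Ef.
Condition 2 (every backdoor path blocked by {Fd, Uw, Va}):
  P1: blocked at fork node Fd ∈ conditioning set.
  P2: blocked at fork node Fd ∈ conditioning set.
  P3: blocked at fork node Fd ∈ conditioning set.
{Fd, Uw, Va} does not satisfy the backdoor criterion.

No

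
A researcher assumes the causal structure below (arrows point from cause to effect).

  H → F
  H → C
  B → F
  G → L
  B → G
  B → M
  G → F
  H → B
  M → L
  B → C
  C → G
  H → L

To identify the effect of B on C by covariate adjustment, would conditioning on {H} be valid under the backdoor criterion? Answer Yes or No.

Backdoor paths from B to C (paths whose first edge points into B):
  P1: B <- H -> C
  P2: B <- H -> F <- G <- C
  P3: B <- H -> L <- G <- C
Condition 1 (no descendant of B in the set): holds — descendants of B are {C, F, G, L, M}; none are in {H}.
Condition 2 (every backdoor path blocked by {H}):
  P1: blocked at fork node H ∈ conditioning set.
  P2: blocked at fork node H ∈ conditioning set.
  P3: blocked at fork node H ∈ conditioning set.
{H} satisfies the backdoor criterion.

Yes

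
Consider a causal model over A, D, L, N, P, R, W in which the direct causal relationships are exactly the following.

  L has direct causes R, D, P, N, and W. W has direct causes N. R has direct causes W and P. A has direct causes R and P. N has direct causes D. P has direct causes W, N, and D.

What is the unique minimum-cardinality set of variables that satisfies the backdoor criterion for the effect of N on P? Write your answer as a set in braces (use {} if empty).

{D}

Variables eligible for adjustment (non-descendants of N, excluding N and P): {D}.
Backdoor paths from N to P:
  P1: N <- D -> P
  P2: N <- D -> L <- W -> P
  P3: N <- D -> L <- W -> R <- P
  P4: N <- D -> L <- W -> R -> A <- P
  P5: N <- D -> L <- P
  P6: N <- D -> L <- R <- W -> P
  P7: N <- D -> L <- R <- P
  P8: N <- D -> L <- R -> A <- P
The empty set is not sufficient: P1 (N <- D -> P) has no collider blocking it and no conditioned non-collider, so it is open.
Try {D}:
  P1: blocked at fork node D ∈ conditioning set.
  P2: blocked at fork node D ∈ conditioning set.
  P3: blocked at fork node D ∈ conditioning set.
  P4: blocked at fork node D ∈ conditioning set.
  P5: blocked at fork node D ∈ conditioning set.
  P6: blocked at fork node D ∈ conditioning set.
  P7: blocked at fork node D ∈ conditioning set.
  P8: blocked at fork node D ∈ conditioning set.
{D} contains no descendant of N and blocks every backdoor path.
{D} is the unique smallest valid adjustment set.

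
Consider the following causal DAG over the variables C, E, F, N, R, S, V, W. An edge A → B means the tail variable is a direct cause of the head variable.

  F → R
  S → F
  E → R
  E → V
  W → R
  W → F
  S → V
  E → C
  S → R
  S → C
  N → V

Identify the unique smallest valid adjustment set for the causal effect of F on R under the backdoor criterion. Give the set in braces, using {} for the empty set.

{S, W}

Variables eligible for adjustment (non-descendants of F, excluding F and R): {C, E, N, S, V, W}.
Backdoor paths from F to R:
  P1: F <- S -> C <- E -> R
  P2: F <- S -> V <- E -> R
  P3: F <- S -> R
  P4: F <- W -> R
The empty set is not sufficient: P3 (F <- S -> R) has no collider blocking it and no conditioned non-collider, so it is open.
Try {S, W}:
  P1: blocked at fork node S ∈ conditioning set.
  P2: blocked at fork node S ∈ conditioning set.
  P3: blocked at fork node S ∈ conditioning set.
  P4: blocked at fork node W ∈ conditioning set.
{S, W} contains no descendant of F and blocks every backdoor path.
Every element of {S, W} is needed (dropping S leaves P3 open; dropping W leaves P4 open), so no proper subset is valid.
Among all size-2 subsets of the eligible variables, only {S, W} blocks every backdoor path, so it is the unique smallest valid adjustment set.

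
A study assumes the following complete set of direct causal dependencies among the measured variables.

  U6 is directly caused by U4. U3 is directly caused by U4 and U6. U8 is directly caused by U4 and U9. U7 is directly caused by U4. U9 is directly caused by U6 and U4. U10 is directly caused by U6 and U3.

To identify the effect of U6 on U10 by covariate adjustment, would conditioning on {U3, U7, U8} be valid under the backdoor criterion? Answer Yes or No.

Backdoor paths from U6 to U10 (paths whose first edge points into U6):
  P1: U6 <- U4 -> U3 -> U10
Condition 1 (no descendant of U6 in the set): FAILS — U3 and U8 are descendants of U6.
Condition 2 (every backdoor path blocked by {U3, U7, U8}):
  P1: blocked at chain node U3 ∈ conditioning set.
{U3, U7, U8} does not satisfy the backdoor criterion.

No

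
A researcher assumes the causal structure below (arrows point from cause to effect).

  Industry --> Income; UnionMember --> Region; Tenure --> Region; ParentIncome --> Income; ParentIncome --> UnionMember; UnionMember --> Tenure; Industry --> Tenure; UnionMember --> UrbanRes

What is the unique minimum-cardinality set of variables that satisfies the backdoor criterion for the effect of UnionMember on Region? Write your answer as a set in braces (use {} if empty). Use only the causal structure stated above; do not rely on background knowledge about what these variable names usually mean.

{}

Variables eligible for adjustment (non-descendants of UnionMember, excluding UnionMember and Region): {Income, Industry, ParentIncome}.
Backdoor paths from UnionMember to Region:
  P1: UnionMember <- ParentIncome -> Income <- Industry -> Tenure -> Region
Each backdoor path contains an unconditioned collider, so every path is already blocked with the empty conditioning set:
  P1: blocked at collider Income (neither it nor any descendant is in the conditioning set).
The empty set is therefore the unique smallest valid set.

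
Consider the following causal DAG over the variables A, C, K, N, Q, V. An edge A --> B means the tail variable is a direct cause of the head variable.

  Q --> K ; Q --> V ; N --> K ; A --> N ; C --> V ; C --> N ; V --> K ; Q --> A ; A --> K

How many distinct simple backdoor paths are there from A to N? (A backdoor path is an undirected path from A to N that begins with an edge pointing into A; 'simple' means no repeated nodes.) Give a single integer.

A backdoor path from A to N is any simple undirected path whose first edge points into A (i.e. leaves A via a parent).
Parents of A: {Q}.
Enumerating:
  P1: A <- Q -> V <- C -> N
  P2: A <- Q -> V -> K <- N
  P3: A <- Q -> K <- V <- C -> N
  P4: A <- Q -> K <- N
That exhausts the simple backdoor paths. Count: 4.

4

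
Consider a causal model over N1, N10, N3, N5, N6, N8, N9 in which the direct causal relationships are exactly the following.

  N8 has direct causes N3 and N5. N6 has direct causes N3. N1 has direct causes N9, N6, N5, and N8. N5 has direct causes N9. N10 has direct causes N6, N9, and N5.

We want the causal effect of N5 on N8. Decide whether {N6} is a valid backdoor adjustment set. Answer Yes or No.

Backdoor paths from N5 to N8 (paths whose first edge points into N5):
  P1: N5 <- N9 -> N1 <- N8
  P2: N5 <- N9 -> N1 <- N6 <- N3 -> N8
  P3: N5 <- N9 -> N10 <- N6 <- N3 -> N8
  P4: N5 <- N9 -> N10 <- N6 -> N1 <- N8
Condition 1 (no descendant of N5 in the set): holds — descendants of N5 are {N1, N10, N8}; none are in {N6}.
Condition 2 (every backdoor path blocked by {N6}):
  P1: blocked at collider N1 (neither it nor any descendant is in the conditioning set).
  P2: blocked at collider N1 (neither it nor any descendant is in the conditioning set).
  P3: blocked at collider N10 (neither it nor any descendant is in the conditioning set).
  P4: blocked at collider N10 (neither it nor any descendant is in the conditioning set).
{N6} satisfies the backdoor criterion.

Yes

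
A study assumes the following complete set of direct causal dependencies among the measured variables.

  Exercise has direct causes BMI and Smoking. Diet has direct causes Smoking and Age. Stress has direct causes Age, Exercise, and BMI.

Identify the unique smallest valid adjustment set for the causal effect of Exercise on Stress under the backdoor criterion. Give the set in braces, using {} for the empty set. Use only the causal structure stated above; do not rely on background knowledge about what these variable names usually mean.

Variables eligible for adjustment (non-descendants of Exercise, excluding Exercise and Stress): {Age, BMI, Diet, Smoking}.
Backdoor paths from Exercise to Stress:
  P1: Exercise <- Smoking -> Diet <- Age -> Stress
  P2: Exercise <- BMI -> Stress
The empty set is not sufficient: P2 (Exercise <- BMI -> Stress) has no collider blocking it and no conditioned non-collider, so it is open.
Try {BMI}:
  P1: blocked at collider Diet (neither it nor any descendant is in the conditioning set).
  P2: blocked at fork node BMI ∈ conditioning set.
{BMI} contains no descendant of Exercise and blocks every backdoor path.
No other singleton works — e.g. {Smoking} leaves P2 open — so {BMI} is the unique smallest valid adjustment set.

{BMI}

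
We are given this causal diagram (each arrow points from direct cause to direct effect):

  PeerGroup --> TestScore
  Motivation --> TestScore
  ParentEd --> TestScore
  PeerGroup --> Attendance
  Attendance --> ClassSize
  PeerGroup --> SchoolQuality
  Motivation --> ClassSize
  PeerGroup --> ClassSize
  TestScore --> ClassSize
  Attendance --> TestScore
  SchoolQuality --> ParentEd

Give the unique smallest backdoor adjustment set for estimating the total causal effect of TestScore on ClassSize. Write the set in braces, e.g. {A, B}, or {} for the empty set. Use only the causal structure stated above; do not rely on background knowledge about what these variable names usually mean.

{Attendance, Motivation, PeerGroup}

Variables eligible for adjustment (non-descendants of TestScore, excluding TestScore and ClassSize): {Attendance, Motivation, ParentEd, PeerGroup, SchoolQuality}.
Backdoor paths from TestScore to ClassSize:
  P1: TestScore <- PeerGroup -> Attendance -> ClassSize
  P2: TestScore <- PeerGroup -> ClassSize
  P3: TestScore <- Motivation -> ClassSize
  P4: TestScore <- Attendance <- PeerGroup -> ClassSize
  P5: TestScore <- Attendance -> ClassSize
  P6: TestScore <- ParentEd <- SchoolQuality <- PeerGroup -> Attendance -> ClassSize
  P7: TestScore <- ParentEd <- SchoolQuality <- PeerGroup -> ClassSize
The empty set is not sufficient: P1 (TestScore <- PeerGroup -> Attendance -> ClassSize) has no collider blocking it and no conditioned non-collider, so it is open.
Try {Attendance, Motivation, PeerGroup}:
  P1: blocked at fork node PeerGroup ∈ conditioning set.
  P2: blocked at fork node PeerGroup ∈ conditioning set.
  P3: blocked at fork node Motivation ∈ conditioning set.
  P4: blocked at chain node Attendance ∈ conditioning set.
  P5: blocked at fork node Attendance ∈ conditioning set.
  P6: blocked at fork node PeerGroup ∈ conditioning set.
  P7: blocked at fork node PeerGroup ∈ conditioning set.
{Attendance, Motivation, PeerGroup} contains no descendant of TestScore and blocks every backdoor path.
Every element of {Attendance, Motivation, PeerGroup} is needed (dropping Attendance leaves P5 open; dropping Motivation leaves P3 open; dropping PeerGroup leaves P2 open), so no proper subset is valid.
Among all size-3 subsets of the eligible variables, only {Attendance, Motivation, PeerGroup} blocks every backdoor path, so it is the unique smallest valid adjustment set.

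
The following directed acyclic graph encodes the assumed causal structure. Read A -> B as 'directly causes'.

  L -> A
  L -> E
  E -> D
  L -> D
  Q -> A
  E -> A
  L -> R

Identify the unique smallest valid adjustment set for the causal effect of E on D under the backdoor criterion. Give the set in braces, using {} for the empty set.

{L}

Variables eligible for adjustment (non-descendants of E, excluding E and D): {L, Q, R}.
Backdoor paths from E to D:
  P1: E <- L -> D
The empty set is not sufficient: P1 (E <- L -> D) has no collider blocking it and no conditioned non-collider, so it is open.
Try {L}:
  P1: blocked at fork node L ∈ conditioning set.
{L} contains no descendant of E and blocks every backdoor path.
No other singleton works — e.g. {R} leaves P1 open — so {L} is the unique smallest valid adjustment set.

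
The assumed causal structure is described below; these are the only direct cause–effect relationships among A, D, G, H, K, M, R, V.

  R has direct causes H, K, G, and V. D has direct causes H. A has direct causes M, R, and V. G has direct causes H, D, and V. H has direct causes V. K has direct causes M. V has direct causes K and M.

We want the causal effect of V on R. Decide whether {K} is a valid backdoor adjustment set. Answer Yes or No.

Backdoor paths from V to R (paths whose first edge points into V):
  P1: V <- M -> K -> R
  P2: V <- M -> A <- R
  P3: V <- K <- M -> A <- R
  P4: V <- K -> R
Condition 1 (no descendant of V in the set): holds — descendants of V are {A, D, G, H, R}; none are in {K}.
Condition 2 (every backdoor path blocked by {K}):
  P1: blocked at chain node K ∈ conditioning set.
  P2: blocked at collider A (neither it nor any descendant is in the conditioning set).
  P3: blocked at chain node K ∈ conditioning set.
  P4: blocked at fork node K ∈ conditioning set.
{K} satisfies the backdoor criterion.

Yes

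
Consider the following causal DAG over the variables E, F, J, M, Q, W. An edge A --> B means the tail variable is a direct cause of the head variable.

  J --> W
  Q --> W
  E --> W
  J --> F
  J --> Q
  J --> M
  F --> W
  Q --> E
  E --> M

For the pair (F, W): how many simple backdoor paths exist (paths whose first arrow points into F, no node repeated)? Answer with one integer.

A backdoor path from F to W is any simple undirected path whose first edge points into F (i.e. leaves F via a parent).
Parents of F: {J}.
Enumerating:
  P1: F <- J -> Q -> E -> W
  P2: F <- J -> Q -> W
  P3: F <- J -> M <- E <- Q -> W
  P4: F <- J -> M <- E -> W
  P5: F <- J -> W
That exhausts the simple backdoor paths. Count: 5.

5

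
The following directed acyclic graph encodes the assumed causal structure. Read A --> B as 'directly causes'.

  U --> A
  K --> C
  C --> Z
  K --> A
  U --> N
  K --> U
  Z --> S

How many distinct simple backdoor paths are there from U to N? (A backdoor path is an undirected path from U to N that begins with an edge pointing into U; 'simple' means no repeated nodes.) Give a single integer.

0

A backdoor path from U to N is any simple undirected path whose first edge points into U (i.e. leaves U via a parent).
Parents of U: {K}.
No simple path from any parent of U reaches N without revisiting U, so there are no backdoor paths.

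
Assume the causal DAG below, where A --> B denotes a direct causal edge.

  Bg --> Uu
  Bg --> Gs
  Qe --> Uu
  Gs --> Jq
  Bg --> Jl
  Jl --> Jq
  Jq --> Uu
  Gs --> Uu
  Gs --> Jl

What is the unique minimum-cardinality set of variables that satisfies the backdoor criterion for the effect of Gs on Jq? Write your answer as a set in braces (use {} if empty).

{Bg}

Variables eligible for adjustment (non-descendants of Gs, excluding Gs and Jq): {Bg, Qe}.
Backdoor paths from Gs to Jq:
  P1: Gs <- Bg -> Jl -> Jq
  P2: Gs <- Bg -> Uu <- Jq
The empty set is not sufficient: P1 (Gs <- Bg -> Jl -> Jq) has no collider blocking it and no conditioned non-collider, so it is open.
Try {Bg}:
  P1: blocked at fork node Bg ∈ conditioning set.
  P2: blocked at fork node Bg ∈ conditioning set.
{Bg} contains no descendant of Gs and blocks every backdoor path.
No other singleton works — e.g. {Qe} leaves P1 open — so {Bg} is the unique smallest valid adjustment set.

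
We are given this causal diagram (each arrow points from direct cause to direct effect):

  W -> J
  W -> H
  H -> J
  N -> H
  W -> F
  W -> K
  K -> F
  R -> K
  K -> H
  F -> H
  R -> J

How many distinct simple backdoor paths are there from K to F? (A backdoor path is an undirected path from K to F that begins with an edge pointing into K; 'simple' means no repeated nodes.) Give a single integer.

A backdoor path from K to F is any simple undirected path whose first edge points into K (i.e. leaves K via a parent).
Parents of K: {R, W}.
Enumerating:
  P1: K <- W -> F
  P2: K <- W -> H <- F
  P3: K <- W -> J <- H <- F
  P4: K <- R -> J <- W -> F
  P5: K <- R -> J <- W -> H <- F
  P6: K <- R -> J <- H <- W -> F
  P7: K <- R -> J <- H <- F
That exhausts the simple backdoor paths. Count: 7.

7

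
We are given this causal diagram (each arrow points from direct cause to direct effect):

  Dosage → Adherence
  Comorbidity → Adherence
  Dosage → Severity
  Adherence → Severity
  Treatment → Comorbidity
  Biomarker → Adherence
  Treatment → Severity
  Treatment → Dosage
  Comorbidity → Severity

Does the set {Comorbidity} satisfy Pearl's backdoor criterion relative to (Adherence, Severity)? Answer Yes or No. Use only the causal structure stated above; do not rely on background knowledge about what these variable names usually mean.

No

Backdoor paths from Adherence to Severity (paths whose first edge points into Adherence):
  P1: Adherence <- Comorbidity <- Treatment -> Dosage -> Severity
  P2: Adherence <- Comorbidity <- Treatment -> Severity
  P3: Adherence <- Comorbidity -> Severity
  P4: Adherence <- Dosage <- Treatment -> Comorbidity -> Severity
  P5: Adherence <- Dosage <- Treatment -> Severity
  P6: Adherence <- Dosage -> Severity
Condition 1 (no descendant of Adherence in the set): holds — descendants of Adherence are {Severity}; none are in {Comorbidity}.
Condition 2 (every backdoor path blocked by {Comorbidity}):
  P1: blocked at chain node Comorbidity ∈ conditioning set.
  P2: blocked at chain node Comorbidity ∈ conditioning set.
  P3: blocked at fork node Comorbidity ∈ conditioning set.
  P4: blocked at chain node Comorbidity ∈ conditioning set.
  P5: open — no interior node is in the conditioning set.
  P6: open — no interior node is in the conditioning set.
{Comorbidity} does not satisfy the backdoor criterion.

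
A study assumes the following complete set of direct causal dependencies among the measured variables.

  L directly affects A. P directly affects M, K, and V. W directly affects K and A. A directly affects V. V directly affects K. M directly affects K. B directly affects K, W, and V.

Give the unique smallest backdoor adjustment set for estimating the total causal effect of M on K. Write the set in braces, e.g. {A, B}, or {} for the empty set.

Variables eligible for adjustment (non-descendants of M, excluding M and K): {A, B, L, P, V, W}.
Backdoor paths from M to K:
  P1: M <- P -> V <- B -> W -> K
  P2: M <- P -> V <- B -> K
  P3: M <- P -> V <- A <- W <- B -> K
  P4: M <- P -> V <- A <- W -> K
  P5: M <- P -> V -> K
  P6: M <- P -> K
The empty set is not sufficient: P5 (M <- P -> V -> K) has no collider blocking it and no conditioned non-collider, so it is open.
Try {P}:
  P1: blocked at fork node P ∈ conditioning set.
  P2: blocked at fork node P ∈ conditioning set.
  P3: blocked at fork node P ∈ conditioning set.
  P4: blocked at fork node P ∈ conditioning set.
  P5: blocked at fork node P ∈ conditioning set.
  P6: blocked at fork node P ∈ conditioning set.
{P} contains no descendant of M and blocks every backdoor path.
No other singleton works — e.g. {B} leaves P5 open — so {P} is the unique smallest valid adjustment set.

{P}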